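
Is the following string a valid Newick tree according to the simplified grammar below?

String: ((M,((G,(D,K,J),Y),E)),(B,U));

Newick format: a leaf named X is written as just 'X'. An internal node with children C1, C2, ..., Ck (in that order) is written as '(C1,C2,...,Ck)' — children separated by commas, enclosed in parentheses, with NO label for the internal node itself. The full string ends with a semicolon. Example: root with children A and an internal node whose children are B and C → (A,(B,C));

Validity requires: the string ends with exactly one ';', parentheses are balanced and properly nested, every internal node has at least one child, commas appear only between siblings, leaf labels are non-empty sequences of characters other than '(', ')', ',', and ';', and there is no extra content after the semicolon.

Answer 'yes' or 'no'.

Answer: yes

Derivation:
Input: ((M,((G,(D,K,J),Y),E)),(B,U));
Paren balance: 6 '(' vs 6 ')' OK
Ends with single ';': True
Full parse: OK
Valid: True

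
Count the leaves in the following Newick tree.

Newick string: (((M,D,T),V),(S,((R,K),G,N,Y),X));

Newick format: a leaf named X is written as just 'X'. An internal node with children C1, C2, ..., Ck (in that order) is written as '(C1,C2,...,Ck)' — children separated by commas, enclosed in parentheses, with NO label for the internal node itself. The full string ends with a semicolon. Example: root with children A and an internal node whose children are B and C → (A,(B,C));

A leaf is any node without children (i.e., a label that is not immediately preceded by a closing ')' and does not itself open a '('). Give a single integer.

Answer: 11

Derivation:
Newick: (((M,D,T),V),(S,((R,K),G,N,Y),X));
Scan left-to-right; a leaf is any maximal label run not followed by '(':
  pos 3: leaf 'M' → count = 1
  pos 5: leaf 'D' → count = 2
  pos 7: leaf 'T' → count = 3
  pos 10: leaf 'V' → count = 4
  pos 14: leaf 'S' → count = 5
  pos 18: leaf 'R' → count = 6
  pos 20: leaf 'K' → count = 7
  pos 23: leaf 'G' → count = 8
  pos 25: leaf 'N' → count = 9
  pos 27: leaf 'Y' → count = 10
  pos 30: leaf 'X' → count = 11
Total leaves: 11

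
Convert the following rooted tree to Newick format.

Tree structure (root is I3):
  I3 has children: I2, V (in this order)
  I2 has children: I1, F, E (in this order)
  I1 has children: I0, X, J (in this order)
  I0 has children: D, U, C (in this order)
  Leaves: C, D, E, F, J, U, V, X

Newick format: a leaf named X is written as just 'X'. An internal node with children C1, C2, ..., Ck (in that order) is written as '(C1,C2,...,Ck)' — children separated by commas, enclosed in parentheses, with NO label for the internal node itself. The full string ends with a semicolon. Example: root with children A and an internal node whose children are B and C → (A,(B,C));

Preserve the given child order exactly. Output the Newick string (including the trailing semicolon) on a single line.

Answer: ((((D,U,C),X,J),F,E),V);

Derivation:
internal I3 with children ['I2', 'V']
  internal I2 with children ['I1', 'F', 'E']
    internal I1 with children ['I0', 'X', 'J']
      internal I0 with children ['D', 'U', 'C']
        leaf 'D' → 'D'
        leaf 'U' → 'U'
        leaf 'C' → 'C'
      → '(D,U,C)'
      leaf 'X' → 'X'
      leaf 'J' → 'J'
    → '((D,U,C),X,J)'
    leaf 'F' → 'F'
    leaf 'E' → 'E'
  → '(((D,U,C),X,J),F,E)'
  leaf 'V' → 'V'
→ '((((D,U,C),X,J),F,E),V)'
Final: ((((D,U,C),X,J),F,E),V);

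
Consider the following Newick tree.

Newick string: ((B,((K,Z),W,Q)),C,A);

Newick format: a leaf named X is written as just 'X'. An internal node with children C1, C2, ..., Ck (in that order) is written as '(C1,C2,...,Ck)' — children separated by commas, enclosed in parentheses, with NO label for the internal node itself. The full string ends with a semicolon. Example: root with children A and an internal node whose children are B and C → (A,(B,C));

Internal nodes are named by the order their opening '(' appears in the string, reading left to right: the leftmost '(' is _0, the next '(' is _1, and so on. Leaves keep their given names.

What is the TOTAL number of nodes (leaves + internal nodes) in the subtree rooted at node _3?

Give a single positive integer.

Answer: 3

Derivation:
Newick: ((B,((K,Z),W,Q)),C,A);
Locate _3: it is the '(' at position 5 (the 4th '(' reading left to right).
Query: subtree rooted at _3
_3: subtree_size = 1 + 2
  K: subtree_size = 1 + 0
  Z: subtree_size = 1 + 0
Total subtree size of _3: 3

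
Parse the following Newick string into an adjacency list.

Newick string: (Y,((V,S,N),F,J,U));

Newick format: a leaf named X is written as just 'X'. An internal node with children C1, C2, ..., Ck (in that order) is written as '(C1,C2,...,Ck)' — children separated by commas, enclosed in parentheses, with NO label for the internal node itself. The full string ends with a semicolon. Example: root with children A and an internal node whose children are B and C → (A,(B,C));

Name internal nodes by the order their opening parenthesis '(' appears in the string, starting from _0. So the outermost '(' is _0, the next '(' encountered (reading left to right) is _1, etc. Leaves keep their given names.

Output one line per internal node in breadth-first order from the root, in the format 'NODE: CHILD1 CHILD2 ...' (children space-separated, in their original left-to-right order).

Input: (Y,((V,S,N),F,J,U));
Scanning left-to-right, naming '(' by encounter order:
  pos 0: '(' -> open internal node _0 (depth 1)
  pos 3: '(' -> open internal node _1 (depth 2)
  pos 4: '(' -> open internal node _2 (depth 3)
  pos 10: ')' -> close internal node _2 (now at depth 2)
  pos 17: ')' -> close internal node _1 (now at depth 1)
  pos 18: ')' -> close internal node _0 (now at depth 0)
Total internal nodes: 3
BFS adjacency from root:
  _0: Y _1
  _1: _2 F J U
  _2: V S N

Answer: _0: Y _1
_1: _2 F J U
_2: V S N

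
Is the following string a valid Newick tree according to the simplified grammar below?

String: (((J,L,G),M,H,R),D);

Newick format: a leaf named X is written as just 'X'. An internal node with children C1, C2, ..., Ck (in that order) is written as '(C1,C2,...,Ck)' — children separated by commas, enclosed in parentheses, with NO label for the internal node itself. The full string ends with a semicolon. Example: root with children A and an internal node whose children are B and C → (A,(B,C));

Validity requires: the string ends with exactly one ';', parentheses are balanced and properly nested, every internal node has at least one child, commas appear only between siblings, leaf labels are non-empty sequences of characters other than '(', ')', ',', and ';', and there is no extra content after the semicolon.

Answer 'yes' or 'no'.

Answer: yes

Derivation:
Input: (((J,L,G),M,H,R),D);
Paren balance: 3 '(' vs 3 ')' OK
Ends with single ';': True
Full parse: OK
Valid: True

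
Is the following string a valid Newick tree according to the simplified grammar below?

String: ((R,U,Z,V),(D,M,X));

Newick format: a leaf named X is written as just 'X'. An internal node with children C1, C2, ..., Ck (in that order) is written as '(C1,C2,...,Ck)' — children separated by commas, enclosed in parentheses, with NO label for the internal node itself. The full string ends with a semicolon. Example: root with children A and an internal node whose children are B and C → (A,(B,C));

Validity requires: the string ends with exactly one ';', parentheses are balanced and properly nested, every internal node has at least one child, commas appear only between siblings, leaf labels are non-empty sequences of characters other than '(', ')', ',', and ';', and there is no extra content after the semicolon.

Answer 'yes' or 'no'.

Input: ((R,U,Z,V),(D,M,X));
Paren balance: 3 '(' vs 3 ')' OK
Ends with single ';': True
Full parse: OK
Valid: True

Answer: yes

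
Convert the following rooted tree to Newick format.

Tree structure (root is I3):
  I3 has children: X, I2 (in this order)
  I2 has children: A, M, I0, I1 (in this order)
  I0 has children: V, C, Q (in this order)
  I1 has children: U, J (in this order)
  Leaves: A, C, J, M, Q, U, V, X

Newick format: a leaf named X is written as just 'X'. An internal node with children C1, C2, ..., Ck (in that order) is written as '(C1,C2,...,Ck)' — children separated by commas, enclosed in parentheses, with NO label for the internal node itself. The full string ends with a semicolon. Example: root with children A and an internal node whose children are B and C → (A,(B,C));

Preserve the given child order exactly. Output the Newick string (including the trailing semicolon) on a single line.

internal I3 with children ['X', 'I2']
  leaf 'X' → 'X'
  internal I2 with children ['A', 'M', 'I0', 'I1']
    leaf 'A' → 'A'
    leaf 'M' → 'M'
    internal I0 with children ['V', 'C', 'Q']
      leaf 'V' → 'V'
      leaf 'C' → 'C'
      leaf 'Q' → 'Q'
    → '(V,C,Q)'
    internal I1 with children ['U', 'J']
      leaf 'U' → 'U'
      leaf 'J' → 'J'
    → '(U,J)'
  → '(A,M,(V,C,Q),(U,J))'
→ '(X,(A,M,(V,C,Q),(U,J)))'
Final: (X,(A,M,(V,C,Q),(U,J)));

Answer: (X,(A,M,(V,C,Q),(U,J)));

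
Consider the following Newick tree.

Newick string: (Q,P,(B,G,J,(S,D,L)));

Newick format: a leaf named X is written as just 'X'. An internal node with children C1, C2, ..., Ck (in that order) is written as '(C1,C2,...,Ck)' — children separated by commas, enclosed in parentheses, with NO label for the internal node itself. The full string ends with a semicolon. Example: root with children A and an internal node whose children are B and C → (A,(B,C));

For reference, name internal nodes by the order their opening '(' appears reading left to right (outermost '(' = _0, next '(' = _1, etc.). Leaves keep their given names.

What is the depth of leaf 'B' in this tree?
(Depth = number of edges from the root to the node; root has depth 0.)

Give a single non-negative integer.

Answer: 2

Derivation:
Newick: (Q,P,(B,G,J,(S,D,L)));
Naming internals by '(' encounter order: outermost '(' = _0, next = _1, ...
Query node: B
Path from root: _0 -> _1 -> B
Depth of B: 2 (number of edges from root)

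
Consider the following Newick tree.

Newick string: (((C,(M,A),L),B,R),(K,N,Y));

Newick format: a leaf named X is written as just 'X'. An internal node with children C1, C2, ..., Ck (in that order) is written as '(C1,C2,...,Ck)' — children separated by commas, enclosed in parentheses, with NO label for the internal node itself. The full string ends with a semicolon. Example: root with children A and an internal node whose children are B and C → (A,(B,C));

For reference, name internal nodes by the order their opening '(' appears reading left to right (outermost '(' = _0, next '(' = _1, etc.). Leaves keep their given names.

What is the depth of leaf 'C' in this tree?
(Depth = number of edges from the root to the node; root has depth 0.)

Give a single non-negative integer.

Answer: 3

Derivation:
Newick: (((C,(M,A),L),B,R),(K,N,Y));
Naming internals by '(' encounter order: outermost '(' = _0, next = _1, ...
Query node: C
Path from root: _0 -> _1 -> _2 -> C
Depth of C: 3 (number of edges from root)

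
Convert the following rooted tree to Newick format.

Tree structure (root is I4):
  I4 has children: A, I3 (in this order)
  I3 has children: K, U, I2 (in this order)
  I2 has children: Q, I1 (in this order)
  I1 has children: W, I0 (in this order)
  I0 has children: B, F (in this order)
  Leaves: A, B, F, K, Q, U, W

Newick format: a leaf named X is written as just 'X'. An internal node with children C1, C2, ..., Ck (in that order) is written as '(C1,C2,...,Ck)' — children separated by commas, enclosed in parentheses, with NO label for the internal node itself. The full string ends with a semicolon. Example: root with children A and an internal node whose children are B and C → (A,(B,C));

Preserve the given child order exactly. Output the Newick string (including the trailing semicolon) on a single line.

Answer: (A,(K,U,(Q,(W,(B,F)))));

Derivation:
internal I4 with children ['A', 'I3']
  leaf 'A' → 'A'
  internal I3 with children ['K', 'U', 'I2']
    leaf 'K' → 'K'
    leaf 'U' → 'U'
    internal I2 with children ['Q', 'I1']
      leaf 'Q' → 'Q'
      internal I1 with children ['W', 'I0']
        leaf 'W' → 'W'
        internal I0 with children ['B', 'F']
          leaf 'B' → 'B'
          leaf 'F' → 'F'
        → '(B,F)'
      → '(W,(B,F))'
    → '(Q,(W,(B,F)))'
  → '(K,U,(Q,(W,(B,F))))'
→ '(A,(K,U,(Q,(W,(B,F)))))'
Final: (A,(K,U,(Q,(W,(B,F)))));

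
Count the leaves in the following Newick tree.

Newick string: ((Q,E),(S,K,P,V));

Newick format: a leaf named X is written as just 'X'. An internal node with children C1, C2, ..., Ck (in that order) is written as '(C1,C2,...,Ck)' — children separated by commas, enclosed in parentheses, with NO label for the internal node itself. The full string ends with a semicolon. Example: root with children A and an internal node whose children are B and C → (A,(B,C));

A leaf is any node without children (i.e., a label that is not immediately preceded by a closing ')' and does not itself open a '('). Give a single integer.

Answer: 6

Derivation:
Newick: ((Q,E),(S,K,P,V));
Scan left-to-right; a leaf is any maximal label run not followed by '(':
  pos 2: leaf 'Q' → count = 1
  pos 4: leaf 'E' → count = 2
  pos 8: leaf 'S' → count = 3
  pos 10: leaf 'K' → count = 4
  pos 12: leaf 'P' → count = 5
  pos 14: leaf 'V' → count = 6
Total leaves: 6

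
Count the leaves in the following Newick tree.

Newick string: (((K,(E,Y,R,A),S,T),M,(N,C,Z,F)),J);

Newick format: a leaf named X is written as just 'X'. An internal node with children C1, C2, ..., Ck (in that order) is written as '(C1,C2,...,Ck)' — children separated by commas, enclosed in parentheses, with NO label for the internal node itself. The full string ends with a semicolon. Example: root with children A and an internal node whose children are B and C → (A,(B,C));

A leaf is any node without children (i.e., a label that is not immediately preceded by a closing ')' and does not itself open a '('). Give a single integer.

Newick: (((K,(E,Y,R,A),S,T),M,(N,C,Z,F)),J);
Scan left-to-right; a leaf is any maximal label run not followed by '(':
  pos 3: leaf 'K' → count = 1
  pos 6: leaf 'E' → count = 2
  pos 8: leaf 'Y' → count = 3
  pos 10: leaf 'R' → count = 4
  pos 12: leaf 'A' → count = 5
  pos 15: leaf 'S' → count = 6
  pos 17: leaf 'T' → count = 7
  pos 20: leaf 'M' → count = 8
  pos 23: leaf 'N' → count = 9
  pos 25: leaf 'C' → count = 10
  pos 27: leaf 'Z' → count = 11
  pos 29: leaf 'F' → count = 12
  pos 33: leaf 'J' → count = 13
Total leaves: 13

Answer: 13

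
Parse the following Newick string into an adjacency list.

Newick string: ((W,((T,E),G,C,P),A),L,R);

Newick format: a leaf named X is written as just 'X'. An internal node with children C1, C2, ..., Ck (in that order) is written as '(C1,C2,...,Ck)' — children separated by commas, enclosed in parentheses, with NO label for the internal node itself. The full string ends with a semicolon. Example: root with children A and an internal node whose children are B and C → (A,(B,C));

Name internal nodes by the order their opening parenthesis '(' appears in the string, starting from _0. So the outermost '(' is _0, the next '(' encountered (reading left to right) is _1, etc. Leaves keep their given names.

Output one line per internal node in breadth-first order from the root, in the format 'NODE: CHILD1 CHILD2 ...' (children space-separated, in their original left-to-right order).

Answer: _0: _1 L R
_1: W _2 A
_2: _3 G C P
_3: T E

Derivation:
Input: ((W,((T,E),G,C,P),A),L,R);
Scanning left-to-right, naming '(' by encounter order:
  pos 0: '(' -> open internal node _0 (depth 1)
  pos 1: '(' -> open internal node _1 (depth 2)
  pos 4: '(' -> open internal node _2 (depth 3)
  pos 5: '(' -> open internal node _3 (depth 4)
  pos 9: ')' -> close internal node _3 (now at depth 3)
  pos 16: ')' -> close internal node _2 (now at depth 2)
  pos 19: ')' -> close internal node _1 (now at depth 1)
  pos 24: ')' -> close internal node _0 (now at depth 0)
Total internal nodes: 4
BFS adjacency from root:
  _0: _1 L R
  _1: W _2 A
  _2: _3 G C P
  _3: T E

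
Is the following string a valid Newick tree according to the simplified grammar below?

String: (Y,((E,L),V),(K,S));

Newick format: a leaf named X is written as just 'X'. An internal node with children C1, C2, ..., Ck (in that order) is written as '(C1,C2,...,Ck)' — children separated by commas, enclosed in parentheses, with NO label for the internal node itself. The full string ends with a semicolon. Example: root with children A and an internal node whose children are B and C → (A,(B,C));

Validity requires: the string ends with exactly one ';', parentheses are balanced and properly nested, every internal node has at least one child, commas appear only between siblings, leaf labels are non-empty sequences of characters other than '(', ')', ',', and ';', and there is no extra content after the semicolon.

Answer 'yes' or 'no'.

Answer: yes

Derivation:
Input: (Y,((E,L),V),(K,S));
Paren balance: 4 '(' vs 4 ')' OK
Ends with single ';': True
Full parse: OK
Valid: True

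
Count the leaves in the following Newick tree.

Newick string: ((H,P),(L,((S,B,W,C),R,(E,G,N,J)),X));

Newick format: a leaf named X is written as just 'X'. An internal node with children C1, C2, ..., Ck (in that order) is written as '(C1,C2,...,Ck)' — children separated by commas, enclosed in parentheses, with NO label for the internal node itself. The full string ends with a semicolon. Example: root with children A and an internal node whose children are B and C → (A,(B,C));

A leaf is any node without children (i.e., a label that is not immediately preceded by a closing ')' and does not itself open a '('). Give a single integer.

Newick: ((H,P),(L,((S,B,W,C),R,(E,G,N,J)),X));
Scan left-to-right; a leaf is any maximal label run not followed by '(':
  pos 2: leaf 'H' → count = 1
  pos 4: leaf 'P' → count = 2
  pos 8: leaf 'L' → count = 3
  pos 12: leaf 'S' → count = 4
  pos 14: leaf 'B' → count = 5
  pos 16: leaf 'W' → count = 6
  pos 18: leaf 'C' → count = 7
  pos 21: leaf 'R' → count = 8
  pos 24: leaf 'E' → count = 9
  pos 26: leaf 'G' → count = 10
  pos 28: leaf 'N' → count = 11
  pos 30: leaf 'J' → count = 12
  pos 34: leaf 'X' → count = 13
Total leaves: 13

Answer: 13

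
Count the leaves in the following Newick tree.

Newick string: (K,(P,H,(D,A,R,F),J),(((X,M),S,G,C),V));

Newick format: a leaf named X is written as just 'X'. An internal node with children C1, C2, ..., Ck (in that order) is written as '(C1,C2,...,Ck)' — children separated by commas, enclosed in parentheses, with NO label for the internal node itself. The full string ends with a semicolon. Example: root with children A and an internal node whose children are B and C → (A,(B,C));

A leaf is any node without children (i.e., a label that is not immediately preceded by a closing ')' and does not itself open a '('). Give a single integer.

Answer: 14

Derivation:
Newick: (K,(P,H,(D,A,R,F),J),(((X,M),S,G,C),V));
Scan left-to-right; a leaf is any maximal label run not followed by '(':
  pos 1: leaf 'K' → count = 1
  pos 4: leaf 'P' → count = 2
  pos 6: leaf 'H' → count = 3
  pos 9: leaf 'D' → count = 4
  pos 11: leaf 'A' → count = 5
  pos 13: leaf 'R' → count = 6
  pos 15: leaf 'F' → count = 7
  pos 18: leaf 'J' → count = 8
  pos 24: leaf 'X' → count = 9
  pos 26: leaf 'M' → count = 10
  pos 29: leaf 'S' → count = 11
  pos 31: leaf 'G' → count = 12
  pos 33: leaf 'C' → count = 13
  pos 36: leaf 'V' → count = 14
Total leaves: 14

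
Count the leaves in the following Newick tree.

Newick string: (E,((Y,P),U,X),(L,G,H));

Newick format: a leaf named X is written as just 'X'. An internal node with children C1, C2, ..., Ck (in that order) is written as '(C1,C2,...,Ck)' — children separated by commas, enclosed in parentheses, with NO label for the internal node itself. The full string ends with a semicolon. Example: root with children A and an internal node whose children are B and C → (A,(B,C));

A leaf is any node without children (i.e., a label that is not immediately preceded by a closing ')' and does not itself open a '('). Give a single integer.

Newick: (E,((Y,P),U,X),(L,G,H));
Scan left-to-right; a leaf is any maximal label run not followed by '(':
  pos 1: leaf 'E' → count = 1
  pos 5: leaf 'Y' → count = 2
  pos 7: leaf 'P' → count = 3
  pos 10: leaf 'U' → count = 4
  pos 12: leaf 'X' → count = 5
  pos 16: leaf 'L' → count = 6
  pos 18: leaf 'G' → count = 7
  pos 20: leaf 'H' → count = 8
Total leaves: 8

Answer: 8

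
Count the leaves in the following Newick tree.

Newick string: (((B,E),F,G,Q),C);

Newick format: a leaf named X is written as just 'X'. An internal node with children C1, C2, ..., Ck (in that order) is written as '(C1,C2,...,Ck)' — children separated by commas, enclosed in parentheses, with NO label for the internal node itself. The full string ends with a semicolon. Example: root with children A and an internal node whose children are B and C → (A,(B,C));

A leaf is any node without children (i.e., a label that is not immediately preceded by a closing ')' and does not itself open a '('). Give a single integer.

Answer: 6

Derivation:
Newick: (((B,E),F,G,Q),C);
Scan left-to-right; a leaf is any maximal label run not followed by '(':
  pos 3: leaf 'B' → count = 1
  pos 5: leaf 'E' → count = 2
  pos 8: leaf 'F' → count = 3
  pos 10: leaf 'G' → count = 4
  pos 12: leaf 'Q' → count = 5
  pos 15: leaf 'C' → count = 6
Total leaves: 6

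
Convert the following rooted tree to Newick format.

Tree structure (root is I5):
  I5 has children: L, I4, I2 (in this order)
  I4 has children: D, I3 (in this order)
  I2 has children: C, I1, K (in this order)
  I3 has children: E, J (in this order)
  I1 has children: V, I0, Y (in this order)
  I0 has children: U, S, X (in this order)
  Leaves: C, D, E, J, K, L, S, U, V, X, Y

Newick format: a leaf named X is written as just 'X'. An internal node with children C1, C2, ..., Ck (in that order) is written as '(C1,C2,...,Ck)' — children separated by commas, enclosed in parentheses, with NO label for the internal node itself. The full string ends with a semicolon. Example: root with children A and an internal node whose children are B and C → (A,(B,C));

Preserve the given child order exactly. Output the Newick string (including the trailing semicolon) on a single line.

Answer: (L,(D,(E,J)),(C,(V,(U,S,X),Y),K));

Derivation:
internal I5 with children ['L', 'I4', 'I2']
  leaf 'L' → 'L'
  internal I4 with children ['D', 'I3']
    leaf 'D' → 'D'
    internal I3 with children ['E', 'J']
      leaf 'E' → 'E'
      leaf 'J' → 'J'
    → '(E,J)'
  → '(D,(E,J))'
  internal I2 with children ['C', 'I1', 'K']
    leaf 'C' → 'C'
    internal I1 with children ['V', 'I0', 'Y']
      leaf 'V' → 'V'
      internal I0 with children ['U', 'S', 'X']
        leaf 'U' → 'U'
        leaf 'S' → 'S'
        leaf 'X' → 'X'
      → '(U,S,X)'
      leaf 'Y' → 'Y'
    → '(V,(U,S,X),Y)'
    leaf 'K' → 'K'
  → '(C,(V,(U,S,X),Y),K)'
→ '(L,(D,(E,J)),(C,(V,(U,S,X),Y),K))'
Final: (L,(D,(E,J)),(C,(V,(U,S,X),Y),K));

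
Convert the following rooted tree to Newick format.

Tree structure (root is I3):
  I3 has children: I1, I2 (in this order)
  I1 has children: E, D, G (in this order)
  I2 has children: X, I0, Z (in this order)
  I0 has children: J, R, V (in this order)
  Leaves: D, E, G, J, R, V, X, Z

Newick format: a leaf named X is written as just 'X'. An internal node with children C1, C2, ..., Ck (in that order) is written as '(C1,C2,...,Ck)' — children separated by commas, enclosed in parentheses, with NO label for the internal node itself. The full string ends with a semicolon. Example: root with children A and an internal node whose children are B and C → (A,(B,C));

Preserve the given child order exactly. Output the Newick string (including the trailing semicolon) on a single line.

internal I3 with children ['I1', 'I2']
  internal I1 with children ['E', 'D', 'G']
    leaf 'E' → 'E'
    leaf 'D' → 'D'
    leaf 'G' → 'G'
  → '(E,D,G)'
  internal I2 with children ['X', 'I0', 'Z']
    leaf 'X' → 'X'
    internal I0 with children ['J', 'R', 'V']
      leaf 'J' → 'J'
      leaf 'R' → 'R'
      leaf 'V' → 'V'
    → '(J,R,V)'
    leaf 'Z' → 'Z'
  → '(X,(J,R,V),Z)'
→ '((E,D,G),(X,(J,R,V),Z))'
Final: ((E,D,G),(X,(J,R,V),Z));

Answer: ((E,D,G),(X,(J,R,V),Z));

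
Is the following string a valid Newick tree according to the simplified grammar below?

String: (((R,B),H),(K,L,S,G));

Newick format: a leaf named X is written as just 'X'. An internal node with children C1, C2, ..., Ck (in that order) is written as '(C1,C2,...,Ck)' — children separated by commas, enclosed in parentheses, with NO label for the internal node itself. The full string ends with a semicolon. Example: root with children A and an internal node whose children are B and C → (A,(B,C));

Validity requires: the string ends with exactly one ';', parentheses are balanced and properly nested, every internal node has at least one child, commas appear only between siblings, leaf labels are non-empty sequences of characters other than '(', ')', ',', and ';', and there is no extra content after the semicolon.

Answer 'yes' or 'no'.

Answer: yes

Derivation:
Input: (((R,B),H),(K,L,S,G));
Paren balance: 4 '(' vs 4 ')' OK
Ends with single ';': True
Full parse: OK
Valid: True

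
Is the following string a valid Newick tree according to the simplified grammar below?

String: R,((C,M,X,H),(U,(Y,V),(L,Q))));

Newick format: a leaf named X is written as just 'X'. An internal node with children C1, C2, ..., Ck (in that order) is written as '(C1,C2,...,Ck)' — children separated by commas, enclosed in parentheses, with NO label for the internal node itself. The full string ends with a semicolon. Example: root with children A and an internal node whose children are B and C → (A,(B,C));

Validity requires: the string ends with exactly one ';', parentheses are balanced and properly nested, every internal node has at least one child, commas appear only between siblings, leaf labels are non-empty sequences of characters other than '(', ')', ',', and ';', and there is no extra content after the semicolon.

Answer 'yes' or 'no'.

Answer: no

Derivation:
Input: R,((C,M,X,H),(U,(Y,V),(L,Q))));
Paren balance: 5 '(' vs 6 ')' MISMATCH
Ends with single ';': True
Full parse: FAILS (extra content after tree at pos 1)
Valid: False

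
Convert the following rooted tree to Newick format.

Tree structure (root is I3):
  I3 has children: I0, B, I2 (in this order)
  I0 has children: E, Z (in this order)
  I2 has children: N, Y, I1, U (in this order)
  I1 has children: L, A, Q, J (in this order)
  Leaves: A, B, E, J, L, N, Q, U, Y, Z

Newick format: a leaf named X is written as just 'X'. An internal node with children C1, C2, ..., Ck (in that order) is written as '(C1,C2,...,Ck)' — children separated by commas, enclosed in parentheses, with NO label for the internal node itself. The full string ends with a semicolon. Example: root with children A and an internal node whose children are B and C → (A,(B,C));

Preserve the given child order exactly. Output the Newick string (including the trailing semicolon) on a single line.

internal I3 with children ['I0', 'B', 'I2']
  internal I0 with children ['E', 'Z']
    leaf 'E' → 'E'
    leaf 'Z' → 'Z'
  → '(E,Z)'
  leaf 'B' → 'B'
  internal I2 with children ['N', 'Y', 'I1', 'U']
    leaf 'N' → 'N'
    leaf 'Y' → 'Y'
    internal I1 with children ['L', 'A', 'Q', 'J']
      leaf 'L' → 'L'
      leaf 'A' → 'A'
      leaf 'Q' → 'Q'
      leaf 'J' → 'J'
    → '(L,A,Q,J)'
    leaf 'U' → 'U'
  → '(N,Y,(L,A,Q,J),U)'
→ '((E,Z),B,(N,Y,(L,A,Q,J),U))'
Final: ((E,Z),B,(N,Y,(L,A,Q,J),U));

Answer: ((E,Z),B,(N,Y,(L,A,Q,J),U));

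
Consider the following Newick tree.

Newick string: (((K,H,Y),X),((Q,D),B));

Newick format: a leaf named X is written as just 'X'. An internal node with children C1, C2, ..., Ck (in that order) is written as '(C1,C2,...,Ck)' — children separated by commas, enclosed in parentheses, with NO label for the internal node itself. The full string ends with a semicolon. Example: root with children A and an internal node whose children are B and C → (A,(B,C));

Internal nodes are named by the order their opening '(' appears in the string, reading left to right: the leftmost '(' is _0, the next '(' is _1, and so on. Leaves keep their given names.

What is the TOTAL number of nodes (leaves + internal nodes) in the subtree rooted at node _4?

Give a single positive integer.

Answer: 3

Derivation:
Newick: (((K,H,Y),X),((Q,D),B));
Locate _4: it is the '(' at position 14 (the 5th '(' reading left to right).
Query: subtree rooted at _4
_4: subtree_size = 1 + 2
  Q: subtree_size = 1 + 0
  D: subtree_size = 1 + 0
Total subtree size of _4: 3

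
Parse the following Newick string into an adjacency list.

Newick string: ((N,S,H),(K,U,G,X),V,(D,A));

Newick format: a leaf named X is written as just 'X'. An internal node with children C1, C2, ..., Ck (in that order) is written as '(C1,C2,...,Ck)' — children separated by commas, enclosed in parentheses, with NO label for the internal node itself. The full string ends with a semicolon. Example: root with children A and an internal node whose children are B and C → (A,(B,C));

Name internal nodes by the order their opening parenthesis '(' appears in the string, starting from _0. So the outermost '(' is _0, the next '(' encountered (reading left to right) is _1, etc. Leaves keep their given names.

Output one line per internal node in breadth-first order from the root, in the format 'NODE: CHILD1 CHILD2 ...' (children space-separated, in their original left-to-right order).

Answer: _0: _1 _2 V _3
_1: N S H
_2: K U G X
_3: D A

Derivation:
Input: ((N,S,H),(K,U,G,X),V,(D,A));
Scanning left-to-right, naming '(' by encounter order:
  pos 0: '(' -> open internal node _0 (depth 1)
  pos 1: '(' -> open internal node _1 (depth 2)
  pos 7: ')' -> close internal node _1 (now at depth 1)
  pos 9: '(' -> open internal node _2 (depth 2)
  pos 17: ')' -> close internal node _2 (now at depth 1)
  pos 21: '(' -> open internal node _3 (depth 2)
  pos 25: ')' -> close internal node _3 (now at depth 1)
  pos 26: ')' -> close internal node _0 (now at depth 0)
Total internal nodes: 4
BFS adjacency from root:
  _0: _1 _2 V _3
  _1: N S H
  _2: K U G X
  _3: D A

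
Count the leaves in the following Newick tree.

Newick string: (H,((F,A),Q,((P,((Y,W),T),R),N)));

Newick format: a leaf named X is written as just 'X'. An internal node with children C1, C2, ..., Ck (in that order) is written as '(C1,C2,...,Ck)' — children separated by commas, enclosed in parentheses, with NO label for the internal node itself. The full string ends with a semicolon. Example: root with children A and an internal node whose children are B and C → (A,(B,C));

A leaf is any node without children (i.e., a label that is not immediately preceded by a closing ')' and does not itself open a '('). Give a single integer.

Newick: (H,((F,A),Q,((P,((Y,W),T),R),N)));
Scan left-to-right; a leaf is any maximal label run not followed by '(':
  pos 1: leaf 'H' → count = 1
  pos 5: leaf 'F' → count = 2
  pos 7: leaf 'A' → count = 3
  pos 10: leaf 'Q' → count = 4
  pos 14: leaf 'P' → count = 5
  pos 18: leaf 'Y' → count = 6
  pos 20: leaf 'W' → count = 7
  pos 23: leaf 'T' → count = 8
  pos 26: leaf 'R' → count = 9
  pos 29: leaf 'N' → count = 10
Total leaves: 10

Answer: 10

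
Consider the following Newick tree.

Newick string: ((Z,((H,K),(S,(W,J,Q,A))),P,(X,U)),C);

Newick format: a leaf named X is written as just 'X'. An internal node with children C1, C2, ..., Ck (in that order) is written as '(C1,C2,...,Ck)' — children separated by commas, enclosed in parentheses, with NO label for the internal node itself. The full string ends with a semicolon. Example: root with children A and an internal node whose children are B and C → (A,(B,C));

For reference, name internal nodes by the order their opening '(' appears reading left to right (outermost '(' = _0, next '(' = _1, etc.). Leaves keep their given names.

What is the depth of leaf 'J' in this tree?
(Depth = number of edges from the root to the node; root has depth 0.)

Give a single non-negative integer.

Answer: 5

Derivation:
Newick: ((Z,((H,K),(S,(W,J,Q,A))),P,(X,U)),C);
Naming internals by '(' encounter order: outermost '(' = _0, next = _1, ...
Query node: J
Path from root: _0 -> _1 -> _2 -> _4 -> _5 -> J
Depth of J: 5 (number of edges from root)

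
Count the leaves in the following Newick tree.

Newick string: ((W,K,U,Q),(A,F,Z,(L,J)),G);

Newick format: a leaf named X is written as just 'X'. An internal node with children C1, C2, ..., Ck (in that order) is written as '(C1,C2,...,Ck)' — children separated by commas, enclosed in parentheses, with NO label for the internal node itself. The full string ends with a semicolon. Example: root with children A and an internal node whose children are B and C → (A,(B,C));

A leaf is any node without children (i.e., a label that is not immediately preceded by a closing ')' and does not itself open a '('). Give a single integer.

Answer: 10

Derivation:
Newick: ((W,K,U,Q),(A,F,Z,(L,J)),G);
Scan left-to-right; a leaf is any maximal label run not followed by '(':
  pos 2: leaf 'W' → count = 1
  pos 4: leaf 'K' → count = 2
  pos 6: leaf 'U' → count = 3
  pos 8: leaf 'Q' → count = 4
  pos 12: leaf 'A' → count = 5
  pos 14: leaf 'F' → count = 6
  pos 16: leaf 'Z' → count = 7
  pos 19: leaf 'L' → count = 8
  pos 21: leaf 'J' → count = 9
  pos 25: leaf 'G' → count = 10
Total leaves: 10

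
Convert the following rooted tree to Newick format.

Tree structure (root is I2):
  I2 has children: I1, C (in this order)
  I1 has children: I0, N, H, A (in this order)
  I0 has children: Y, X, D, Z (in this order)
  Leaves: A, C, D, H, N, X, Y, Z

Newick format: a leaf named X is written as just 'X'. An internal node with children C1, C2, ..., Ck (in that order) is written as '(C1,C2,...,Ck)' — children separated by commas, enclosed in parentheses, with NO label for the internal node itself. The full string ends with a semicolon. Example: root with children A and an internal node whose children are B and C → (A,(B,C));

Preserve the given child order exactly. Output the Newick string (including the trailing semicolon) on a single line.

Answer: (((Y,X,D,Z),N,H,A),C);

Derivation:
internal I2 with children ['I1', 'C']
  internal I1 with children ['I0', 'N', 'H', 'A']
    internal I0 with children ['Y', 'X', 'D', 'Z']
      leaf 'Y' → 'Y'
      leaf 'X' → 'X'
      leaf 'D' → 'D'
      leaf 'Z' → 'Z'
    → '(Y,X,D,Z)'
    leaf 'N' → 'N'
    leaf 'H' → 'H'
    leaf 'A' → 'A'
  → '((Y,X,D,Z),N,H,A)'
  leaf 'C' → 'C'
→ '(((Y,X,D,Z),N,H,A),C)'
Final: (((Y,X,D,Z),N,H,A),C);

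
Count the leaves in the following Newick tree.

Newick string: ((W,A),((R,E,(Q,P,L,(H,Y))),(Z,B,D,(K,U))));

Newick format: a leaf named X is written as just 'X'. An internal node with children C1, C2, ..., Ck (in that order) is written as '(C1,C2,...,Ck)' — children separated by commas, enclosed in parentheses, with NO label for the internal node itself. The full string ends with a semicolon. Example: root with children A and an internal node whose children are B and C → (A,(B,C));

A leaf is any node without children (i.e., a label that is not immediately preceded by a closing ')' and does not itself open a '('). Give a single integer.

Newick: ((W,A),((R,E,(Q,P,L,(H,Y))),(Z,B,D,(K,U))));
Scan left-to-right; a leaf is any maximal label run not followed by '(':
  pos 2: leaf 'W' → count = 1
  pos 4: leaf 'A' → count = 2
  pos 9: leaf 'R' → count = 3
  pos 11: leaf 'E' → count = 4
  pos 14: leaf 'Q' → count = 5
  pos 16: leaf 'P' → count = 6
  pos 18: leaf 'L' → count = 7
  pos 21: leaf 'H' → count = 8
  pos 23: leaf 'Y' → count = 9
  pos 29: leaf 'Z' → count = 10
  pos 31: leaf 'B' → count = 11
  pos 33: leaf 'D' → count = 12
  pos 36: leaf 'K' → count = 13
  pos 38: leaf 'U' → count = 14
Total leaves: 14

Answer: 14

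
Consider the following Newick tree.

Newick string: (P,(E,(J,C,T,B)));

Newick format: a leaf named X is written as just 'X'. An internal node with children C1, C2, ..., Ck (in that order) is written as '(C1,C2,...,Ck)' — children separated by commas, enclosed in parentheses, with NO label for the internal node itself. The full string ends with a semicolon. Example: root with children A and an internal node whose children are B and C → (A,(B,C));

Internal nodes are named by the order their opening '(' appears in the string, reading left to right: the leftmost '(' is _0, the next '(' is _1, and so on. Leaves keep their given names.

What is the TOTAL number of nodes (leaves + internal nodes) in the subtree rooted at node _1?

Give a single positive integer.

Answer: 7

Derivation:
Newick: (P,(E,(J,C,T,B)));
Locate _1: it is the '(' at position 3 (the 2nd '(' reading left to right).
Query: subtree rooted at _1
_1: subtree_size = 1 + 6
  E: subtree_size = 1 + 0
  _2: subtree_size = 1 + 4
    J: subtree_size = 1 + 0
    C: subtree_size = 1 + 0
    T: subtree_size = 1 + 0
    B: subtree_size = 1 + 0
Total subtree size of _1: 7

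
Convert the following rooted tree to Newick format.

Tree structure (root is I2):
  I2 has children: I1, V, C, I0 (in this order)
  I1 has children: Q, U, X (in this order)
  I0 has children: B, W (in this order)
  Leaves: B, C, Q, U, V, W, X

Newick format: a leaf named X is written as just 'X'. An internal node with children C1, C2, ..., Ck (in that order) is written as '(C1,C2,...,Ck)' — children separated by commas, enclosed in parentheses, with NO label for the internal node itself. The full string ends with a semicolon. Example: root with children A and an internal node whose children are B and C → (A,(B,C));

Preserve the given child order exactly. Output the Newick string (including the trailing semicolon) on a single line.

internal I2 with children ['I1', 'V', 'C', 'I0']
  internal I1 with children ['Q', 'U', 'X']
    leaf 'Q' → 'Q'
    leaf 'U' → 'U'
    leaf 'X' → 'X'
  → '(Q,U,X)'
  leaf 'V' → 'V'
  leaf 'C' → 'C'
  internal I0 with children ['B', 'W']
    leaf 'B' → 'B'
    leaf 'W' → 'W'
  → '(B,W)'
→ '((Q,U,X),V,C,(B,W))'
Final: ((Q,U,X),V,C,(B,W));

Answer: ((Q,U,X),V,C,(B,W));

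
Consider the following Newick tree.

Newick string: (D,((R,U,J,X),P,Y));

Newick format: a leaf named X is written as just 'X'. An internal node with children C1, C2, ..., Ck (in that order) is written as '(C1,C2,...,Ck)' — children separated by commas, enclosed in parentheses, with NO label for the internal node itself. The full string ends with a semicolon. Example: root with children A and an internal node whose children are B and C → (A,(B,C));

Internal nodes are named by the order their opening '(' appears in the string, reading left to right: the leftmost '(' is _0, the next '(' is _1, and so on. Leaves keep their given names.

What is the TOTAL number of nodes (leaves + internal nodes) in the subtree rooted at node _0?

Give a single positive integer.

Newick: (D,((R,U,J,X),P,Y));
Locate _0: it is the '(' at position 0 (the 1st '(' reading left to right).
Query: subtree rooted at _0
_0: subtree_size = 1 + 9
  D: subtree_size = 1 + 0
  _1: subtree_size = 1 + 7
    _2: subtree_size = 1 + 4
      R: subtree_size = 1 + 0
      U: subtree_size = 1 + 0
      J: subtree_size = 1 + 0
      X: subtree_size = 1 + 0
    P: subtree_size = 1 + 0
    Y: subtree_size = 1 + 0
Total subtree size of _0: 10

Answer: 10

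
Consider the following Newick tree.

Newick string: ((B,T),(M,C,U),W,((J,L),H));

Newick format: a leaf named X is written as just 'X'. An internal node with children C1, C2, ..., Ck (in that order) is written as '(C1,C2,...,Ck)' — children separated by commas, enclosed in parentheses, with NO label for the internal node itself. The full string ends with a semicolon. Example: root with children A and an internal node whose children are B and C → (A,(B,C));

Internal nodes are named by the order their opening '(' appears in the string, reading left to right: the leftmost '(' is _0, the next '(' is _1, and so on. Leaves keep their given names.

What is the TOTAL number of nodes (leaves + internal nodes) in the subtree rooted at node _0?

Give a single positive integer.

Newick: ((B,T),(M,C,U),W,((J,L),H));
Locate _0: it is the '(' at position 0 (the 1st '(' reading left to right).
Query: subtree rooted at _0
_0: subtree_size = 1 + 13
  _1: subtree_size = 1 + 2
    B: subtree_size = 1 + 0
    T: subtree_size = 1 + 0
  _2: subtree_size = 1 + 3
    M: subtree_size = 1 + 0
    C: subtree_size = 1 + 0
    U: subtree_size = 1 + 0
  W: subtree_size = 1 + 0
  _3: subtree_size = 1 + 4
    _4: subtree_size = 1 + 2
      J: subtree_size = 1 + 0
      L: subtree_size = 1 + 0
    H: subtree_size = 1 + 0
Total subtree size of _0: 14

Answer: 14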